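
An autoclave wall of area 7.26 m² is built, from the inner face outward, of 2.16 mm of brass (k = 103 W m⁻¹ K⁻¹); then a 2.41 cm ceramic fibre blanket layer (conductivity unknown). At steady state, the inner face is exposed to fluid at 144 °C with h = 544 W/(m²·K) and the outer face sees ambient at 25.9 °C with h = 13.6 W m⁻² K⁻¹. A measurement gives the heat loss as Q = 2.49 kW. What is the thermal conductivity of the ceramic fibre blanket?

k = 0.0896 W/m·K

ΣR = ΔT/Q = |144 − 25.9|/2490 = 0.04743 K/W
Known resistances:
  R_conv,in = 1/(hA) = 1/(544·7.26) = 2.532×10^-4 K/W
  R_brass = L/(kA) = 0.00216/(103·7.26) = 2.889×10^-6 K/W
  R_conv,out = 1/(hA) = 1/(13.6·7.26) = 0.01013 K/W
R_ceramic fibre blanket = ΣR − ΣR_known = 0.04743 − 0.01039 = 0.03704 K/W
L/(kA) = 0.03704 ⇒ k = 0.0241/(0.03704·7.26) = 0.0896 W/m·K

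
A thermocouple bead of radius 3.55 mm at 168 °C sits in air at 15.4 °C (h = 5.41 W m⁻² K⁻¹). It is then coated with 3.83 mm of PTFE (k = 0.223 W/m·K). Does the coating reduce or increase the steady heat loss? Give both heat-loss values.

Critical radius for a sphere: r_cr = 2k/h = 0.0824 m = 8.24 cm.
Outer radius after coating: r₂ = 0.00355 + 0.00383 = 0.00738 m.
Since r₁ < r_cr and r₂ ≤ r_cr, the coating moves toward the maximum at r_cr — heat loss rises.
Bare: R = 1/(4πr₁²h) = 1167 K/W; Q = 152.6/1167 = 0.131 W.
Coated: R = R_cond + R_conv = 322.2 K/W; Q = 152.6/322.2 = 0.474 W.

increases: 0.131 → 0.474 W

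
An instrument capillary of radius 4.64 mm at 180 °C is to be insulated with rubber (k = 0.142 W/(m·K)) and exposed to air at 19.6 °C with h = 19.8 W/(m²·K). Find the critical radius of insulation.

For a cylinder, r_cr = k_ins/h = 0.142/19.8 = 0.00717 m = 0.717 cm

r_cr = 0.717 cm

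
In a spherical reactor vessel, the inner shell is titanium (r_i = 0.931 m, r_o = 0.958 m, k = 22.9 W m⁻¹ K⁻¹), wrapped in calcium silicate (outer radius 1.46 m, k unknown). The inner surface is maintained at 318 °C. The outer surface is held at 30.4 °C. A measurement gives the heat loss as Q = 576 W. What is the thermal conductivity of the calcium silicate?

ΣR = ΔT/Q = |318 − 30.4|/576 = 0.4993 K/W
Known resistances:
  R_titanium = (1/0.931 − 1/0.958)/(4πk) = 0.03027/(4π·22.9) = 1.052×10^-4 K/W
R_calcium silicate = ΣR − ΣR_known = 0.4993 − 1.052×10^-4 = 0.4992 K/W
(1/r₁−1/r₂)/(4πk) = 0.4992 ⇒ k = 0.3589/(4π·0.4992) = 0.0572 W/m·K

k = 0.0572 W/m·K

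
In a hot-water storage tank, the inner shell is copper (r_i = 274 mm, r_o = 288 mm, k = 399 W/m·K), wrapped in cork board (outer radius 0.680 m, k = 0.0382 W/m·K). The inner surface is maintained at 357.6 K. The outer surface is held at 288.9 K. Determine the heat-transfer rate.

Series thermal resistances, inner to outer:
  R_copper = (1/0.274 − 1/0.288)/(4πk) = 0.1774/(4π·399) = 3.538×10^-5 K/W
  R_cork board = (1/0.288 − 1/0.680)/(4πk) = 2.002/(4π·0.0382) = 4.170 K/W
ΣR = 3.538×10^-5 + 4.170 = 4.170 K/W
Q = ΔT/ΣR = (357.6 K − 288.9 K)/4.170 = 16.5 W

Q = 16.5 W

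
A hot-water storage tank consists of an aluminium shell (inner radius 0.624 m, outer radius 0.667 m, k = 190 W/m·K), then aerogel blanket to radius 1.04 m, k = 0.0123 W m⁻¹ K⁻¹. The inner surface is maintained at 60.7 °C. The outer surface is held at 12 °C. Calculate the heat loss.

Q = 14.0 W

Treat each layer as a resistance in series:
  R_aluminium = (1/0.624 − 1/0.667)/(4πk) = 0.1033/(4π·190) = 4.327×10^-5 K/W
  R_aerogel blanket = (1/0.667 − 1/1.04)/(4πk) = 0.5377/(4π·0.0123) = 3.479 K/W
ΣR = 4.327×10^-5 + 3.479 = 3.479 K/W
Q = ΔT/ΣR = (60.7 °C − 12 °C)/3.479 = 14.0 W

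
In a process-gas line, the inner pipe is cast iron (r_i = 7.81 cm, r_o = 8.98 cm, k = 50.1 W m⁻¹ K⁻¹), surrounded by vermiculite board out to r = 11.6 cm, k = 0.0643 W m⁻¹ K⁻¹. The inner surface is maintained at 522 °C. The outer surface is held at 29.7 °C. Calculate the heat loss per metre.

Q' = 776 W/m

Resistance network (inner→outer):
  R'_cast iron = ln(0.0898/0.0781)/(2πk) = 0.1396/(2π·50.1) = 4.435×10^-4 m·K/W
  R'_vermiculite board = ln(0.116/0.0898)/(2πk) = 0.2560/(2π·0.0643) = 0.6337 m·K/W
ΣR = 4.435×10^-4 + 0.6337 = 0.6341 m·K/W
Q' = ΔT/ΣR = (522 °C − 29.7 °C)/0.6341 = 776 W/m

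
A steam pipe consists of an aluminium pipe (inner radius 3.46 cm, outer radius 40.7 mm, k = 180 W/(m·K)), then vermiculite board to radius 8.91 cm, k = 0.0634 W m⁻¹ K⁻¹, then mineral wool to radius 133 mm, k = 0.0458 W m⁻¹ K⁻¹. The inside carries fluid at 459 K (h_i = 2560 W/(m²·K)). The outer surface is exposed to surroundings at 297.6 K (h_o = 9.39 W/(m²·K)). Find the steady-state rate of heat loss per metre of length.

Series thermal resistances, inner to outer:
  R'_conv,in = 1/(2πr h) = 1/(2π·0.0346·2560) = 0.001797 m·K/W
  R'_aluminium = ln(0.0407/0.0346)/(2πk) = 0.1624/(2π·180) = 1.436×10^-4 m·K/W
  R'_vermiculite board = ln(0.0891/0.0407)/(2πk) = 0.7835/(2π·0.0634) = 1.967 m·K/W
  R'_mineral wool = ln(0.133/0.0891)/(2πk) = 0.4006/(2π·0.0458) = 1.392 m·K/W
  R'_conv,out = 1/(2πr h) = 1/(2π·0.133·9.39) = 0.1274 m·K/W
ΣR = 0.001797 + 1.436×10^-4 + 1.967 + 1.392 + 0.1274 = 3.488 m·K/W
Q' = ΔT/ΣR = (459 K − 297.6 K)/3.488 = 46.3 W/m

Q' = 46.3 W/m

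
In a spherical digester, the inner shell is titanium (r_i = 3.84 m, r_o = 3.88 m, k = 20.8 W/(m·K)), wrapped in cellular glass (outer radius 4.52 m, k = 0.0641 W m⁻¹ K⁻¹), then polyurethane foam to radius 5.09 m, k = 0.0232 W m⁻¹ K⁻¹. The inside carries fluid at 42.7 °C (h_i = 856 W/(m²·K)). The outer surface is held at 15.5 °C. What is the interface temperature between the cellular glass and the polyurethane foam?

Resistance network (inner→outer):
  R_conv,in = 1/(4πr²h) = 1/(4π·3.84²·856) = 6.305×10^-6 K/W
  R_titanium = (1/3.84 − 1/3.88)/(4πk) = 0.002685/(4π·20.8) = 1.027×10^-5 K/W
  R_cellular glass = (1/3.88 − 1/4.52)/(4πk) = 0.03649/(4π·0.0641) = 0.04530 K/W
  R_polyurethane foam = (1/4.52 − 1/5.09)/(4πk) = 0.02478/(4π·0.0232) = 0.08498 K/W
ΣR = 6.305×10^-6 + 1.027×10^-5 + 0.04530 + 0.08498 = 0.1303 K/W
Q = ΔT/ΣR = (42.7 °C − 15.5 °C)/0.1303 = 208.7 W
From the inner boundary to the cellular glass/polyurethane foam interface, ΣR_partial = 0.04532 K/W.
T_interface = T_in − Q·ΣR_partial = 42.7 °C − (208.7)(0.04532) = 33.2 °C

T = 33.2 °C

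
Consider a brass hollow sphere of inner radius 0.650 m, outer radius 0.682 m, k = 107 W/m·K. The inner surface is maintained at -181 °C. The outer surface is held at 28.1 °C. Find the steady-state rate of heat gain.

Q = 3.89×10^6 W

Q = 4πk·ΔT/(1/r₁ − 1/r₂) = 4π × 107 × 209.1 / (1/0.650 − 1/0.682) = 3.89×10^6 W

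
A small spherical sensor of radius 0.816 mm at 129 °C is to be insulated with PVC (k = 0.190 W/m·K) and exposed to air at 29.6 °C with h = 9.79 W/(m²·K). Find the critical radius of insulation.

r_cr = 3.88 cm

For a sphere, r_cr = 2k_ins/h = 2·0.190/9.79 = 0.0388 m = 3.88 cm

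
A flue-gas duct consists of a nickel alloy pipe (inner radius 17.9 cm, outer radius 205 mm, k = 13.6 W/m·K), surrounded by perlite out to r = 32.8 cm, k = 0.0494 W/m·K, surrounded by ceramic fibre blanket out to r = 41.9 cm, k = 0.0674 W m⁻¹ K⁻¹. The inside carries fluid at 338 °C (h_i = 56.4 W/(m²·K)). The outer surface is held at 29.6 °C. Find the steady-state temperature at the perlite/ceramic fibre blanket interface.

T = 114 °C

Resistance network (inner→outer):
  R'_conv,in = 1/(2πr h) = 1/(2π·0.179·56.4) = 0.01576 m·K/W
  R'_nickel alloy = ln(0.205/0.179)/(2πk) = 0.1356/(2π·13.6) = 0.001587 m·K/W
  R'_perlite = ln(0.328/0.205)/(2πk) = 0.4700/(2π·0.0494) = 1.514 m·K/W
  R'_ceramic fibre blanket = ln(0.419/0.328)/(2πk) = 0.2449/(2π·0.0674) = 0.5782 m·K/W
ΣR = 0.01576 + 0.001587 + 1.514 + 0.5782 = 2.110 m·K/W
Q' = ΔT/ΣR = (338 °C − 29.6 °C)/2.110 = 146.2 W/m
From the inner boundary to the perlite/ceramic fibre blanket interface, ΣR_partial = 1.531 m·K/W.
T_interface = T_in − Q'·ΣR_partial = 338 °C − (146.2)(1.531) = 114 °C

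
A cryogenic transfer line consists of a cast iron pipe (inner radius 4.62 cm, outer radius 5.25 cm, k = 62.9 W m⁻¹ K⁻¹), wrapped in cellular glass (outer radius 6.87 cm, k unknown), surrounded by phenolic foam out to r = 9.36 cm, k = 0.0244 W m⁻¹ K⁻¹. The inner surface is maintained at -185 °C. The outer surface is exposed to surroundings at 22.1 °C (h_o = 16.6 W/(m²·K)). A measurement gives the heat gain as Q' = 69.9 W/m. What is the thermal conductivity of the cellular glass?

ΣR = ΔT/Q' = |-185 − 22.1|/69.9 = 2.963 m·K/W
Known resistances:
  R'_cast iron = ln(0.0525/0.0462)/(2πk) = 0.1278/(2π·62.9) = 3.235×10^-4 m·K/W
  R'_phenolic foam = ln(0.0936/0.0687)/(2πk) = 0.3093/(2π·0.0244) = 2.017 m·K/W
  R'_conv,out = 1/(2πr h) = 1/(2π·0.0936·16.6) = 0.1024 m·K/W
R_cellular glass = ΣR − ΣR_known = 2.963 − 2.120 = 0.8430 m·K/W
ln(r₂/r₁)/(2πk) = 0.8430 ⇒ k = 0.2689/(2π·0.8430) = 0.0508 W/m·K

k = 0.0508 W/m·K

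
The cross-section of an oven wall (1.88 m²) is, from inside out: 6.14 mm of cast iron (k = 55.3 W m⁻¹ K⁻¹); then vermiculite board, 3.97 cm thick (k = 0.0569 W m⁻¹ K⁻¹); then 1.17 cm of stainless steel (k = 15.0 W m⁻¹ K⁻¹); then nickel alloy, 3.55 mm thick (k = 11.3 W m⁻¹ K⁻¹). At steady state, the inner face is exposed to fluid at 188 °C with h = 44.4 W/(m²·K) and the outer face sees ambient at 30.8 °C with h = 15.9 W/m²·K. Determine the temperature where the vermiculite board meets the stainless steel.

Treat each layer as a resistance in series:
  R_conv,in = 1/(hA) = 1/(44.4·1.88) = 0.01198 K/W
  R_cast iron = L/(kA) = 0.00614/(55.3·1.88) = 5.906×10^-5 K/W
  R_vermiculite board = L/(kA) = 0.0397/(0.0569·1.88) = 0.3711 K/W
  R_stainless steel = L/(kA) = 0.0117/(15.0·1.88) = 4.149×10^-4 K/W
  R_nickel alloy = L/(kA) = 0.00355/(11.3·1.88) = 1.671×10^-4 K/W
  R_conv,out = 1/(hA) = 1/(15.9·1.88) = 0.03345 K/W
ΣR = 0.01198 + 5.906×10^-5 + 0.3711 + 4.149×10^-4 + 1.671×10^-4 + 0.03345 = 0.4172 K/W
Q = ΔT/ΣR = (188 °C − 30.8 °C)/0.4172 = 376.8 W
From the inner boundary to the vermiculite board/stainless steel interface, ΣR_partial = 0.3831 K/W.
T_interface = T_in − Q·ΣR_partial = 188 °C − (376.8)(0.3831) = 43.6 °C

T = 43.6 °C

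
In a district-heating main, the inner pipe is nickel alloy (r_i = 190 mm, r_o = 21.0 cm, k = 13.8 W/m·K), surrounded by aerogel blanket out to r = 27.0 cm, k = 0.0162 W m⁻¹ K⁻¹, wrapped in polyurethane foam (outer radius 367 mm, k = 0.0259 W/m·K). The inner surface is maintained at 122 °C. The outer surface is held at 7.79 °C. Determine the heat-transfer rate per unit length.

Q' = 26.2 W/m

Treat each layer as a resistance in series:
  R'_nickel alloy = ln(0.210/0.190)/(2πk) = 0.1001/(2π·13.8) = 0.001154 m·K/W
  R'_aerogel blanket = ln(0.270/0.210)/(2πk) = 0.2513/(2π·0.0162) = 2.469 m·K/W
  R'_polyurethane foam = ln(0.367/0.270)/(2πk) = 0.3069/(2π·0.0259) = 1.886 m·K/W
ΣR = 0.001154 + 2.469 + 1.886 = 4.356 m·K/W
Q' = ΔT/ΣR = (122 °C − 7.79 °C)/4.356 = 26.2 W/m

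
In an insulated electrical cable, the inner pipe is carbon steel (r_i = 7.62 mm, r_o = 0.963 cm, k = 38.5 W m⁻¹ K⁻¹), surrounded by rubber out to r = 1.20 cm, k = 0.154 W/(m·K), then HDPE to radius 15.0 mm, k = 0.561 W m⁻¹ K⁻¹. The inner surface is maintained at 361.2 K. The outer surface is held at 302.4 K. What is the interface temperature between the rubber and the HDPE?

T = 315.2 K

Resistance network (inner→outer):
  R'_carbon steel = ln(0.00963/0.00762)/(2πk) = 0.2341/(2π·38.5) = 9.678×10^-4 m·K/W
  R'_rubber = ln(0.0120/0.00963)/(2πk) = 0.2200/(2π·0.154) = 0.2274 m·K/W
  R'_HDPE = ln(0.0150/0.0120)/(2πk) = 0.2231/(2π·0.561) = 0.06331 m·K/W
ΣR = 9.678×10^-4 + 0.2274 + 0.06331 = 0.2917 m·K/W
Q' = ΔT/ΣR = (361.2 K − 302.4 K)/0.2917 = 201.6 W/m
From the inner boundary to the rubber/HDPE interface, ΣR_partial = 0.2284 m·K/W.
T_interface = T_in − Q'·ΣR_partial = 361.2 K − (201.6)(0.2284) = 315.2 K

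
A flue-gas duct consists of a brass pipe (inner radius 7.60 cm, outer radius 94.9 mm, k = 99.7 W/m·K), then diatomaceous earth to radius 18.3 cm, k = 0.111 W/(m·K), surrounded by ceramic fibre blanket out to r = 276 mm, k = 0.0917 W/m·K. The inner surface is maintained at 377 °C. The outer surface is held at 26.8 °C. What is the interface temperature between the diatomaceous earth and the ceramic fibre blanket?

Treat each layer as a resistance in series:
  R'_brass = ln(0.0949/0.0760)/(2πk) = 0.2221/(2π·99.7) = 3.545×10^-4 m·K/W
  R'_diatomaceous earth = ln(0.183/0.0949)/(2πk) = 0.6567/(2π·0.111) = 0.9415 m·K/W
  R'_ceramic fibre blanket = ln(0.276/0.183)/(2πk) = 0.4109/(2π·0.0917) = 0.7132 m·K/W
ΣR = 3.545×10^-4 + 0.9415 + 0.7132 = 1.655 m·K/W
Q' = ΔT/ΣR = (377 °C − 26.8 °C)/1.655 = 211.6 W/m
From the inner boundary to the diatomaceous earth/ceramic fibre blanket interface, ΣR_partial = 0.9419 m·K/W.
T_interface = T_in − Q'·ΣR_partial = 377 °C − (211.6)(0.9419) = 178 °C

T = 178 °C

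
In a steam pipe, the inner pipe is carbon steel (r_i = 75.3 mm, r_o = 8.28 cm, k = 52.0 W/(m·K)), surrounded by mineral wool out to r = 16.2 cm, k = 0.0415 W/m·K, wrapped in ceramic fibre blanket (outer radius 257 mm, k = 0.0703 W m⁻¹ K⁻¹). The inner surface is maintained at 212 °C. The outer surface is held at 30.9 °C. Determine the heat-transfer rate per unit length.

Series thermal resistances, inner to outer:
  R'_carbon steel = ln(0.0828/0.0753)/(2πk) = 0.09495/(2π·52.0) = 2.906×10^-4 m·K/W
  R'_mineral wool = ln(0.162/0.0828)/(2πk) = 0.6712/(2π·0.0415) = 2.574 m·K/W
  R'_ceramic fibre blanket = ln(0.257/0.162)/(2πk) = 0.4615/(2π·0.0703) = 1.045 m·K/W
ΣR = 2.906×10^-4 + 2.574 + 1.045 = 3.619 m·K/W
Q' = ΔT/ΣR = (212 °C − 30.9 °C)/3.619 = 50.0 W/m

Q' = 50.0 W/m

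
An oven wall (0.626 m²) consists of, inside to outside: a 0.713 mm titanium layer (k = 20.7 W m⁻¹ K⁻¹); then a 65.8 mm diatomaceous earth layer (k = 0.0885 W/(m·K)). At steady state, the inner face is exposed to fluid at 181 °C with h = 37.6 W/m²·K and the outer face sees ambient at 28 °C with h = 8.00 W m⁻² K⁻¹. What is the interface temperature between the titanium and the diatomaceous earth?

Resistance network (inner→outer):
  R_conv,in = 1/(hA) = 1/(37.6·0.626) = 0.04249 K/W
  R_titanium = L/(kA) = 7.13×10^-4/(20.7·0.626) = 5.502×10^-5 K/W
  R_diatomaceous earth = L/(kA) = 0.0658/(0.0885·0.626) = 1.188 K/W
  R_conv,out = 1/(hA) = 1/(8.00·0.626) = 0.1997 K/W
ΣR = 0.04249 + 5.502×10^-5 + 1.188 + 0.1997 = 1.430 K/W
Q = ΔT/ΣR = (181 °C − 28 °C)/1.430 = 107.0 W
From the inner boundary to the titanium/diatomaceous earth interface, ΣR_partial = 0.04255 K/W.
T_interface = T_in − Q·ΣR_partial = 181 °C − (107.0)(0.04255) = 176 °C

T = 176 °C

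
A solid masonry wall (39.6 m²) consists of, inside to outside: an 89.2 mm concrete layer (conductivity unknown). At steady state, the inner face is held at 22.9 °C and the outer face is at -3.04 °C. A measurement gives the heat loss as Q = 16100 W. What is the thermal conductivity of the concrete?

ΣR = ΔT/Q = |22.9 − -3.04|/16100 = 0.001611 K/W
L/(kA) = 0.001611 ⇒ k = 0.0892/(0.001611·39.6) = 1.40 W/m·K

k = 1.40 W/m·K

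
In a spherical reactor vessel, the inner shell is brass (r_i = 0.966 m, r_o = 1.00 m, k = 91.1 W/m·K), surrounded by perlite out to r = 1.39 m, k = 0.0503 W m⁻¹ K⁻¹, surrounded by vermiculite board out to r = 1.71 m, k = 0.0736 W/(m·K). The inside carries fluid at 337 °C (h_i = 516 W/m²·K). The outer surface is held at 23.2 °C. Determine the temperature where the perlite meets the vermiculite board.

Resistance network (inner→outer):
  R_conv,in = 1/(4πr²h) = 1/(4π·0.966²·516) = 1.653×10^-4 K/W
  R_brass = (1/0.966 − 1/1.00)/(4πk) = 0.03520/(4π·91.1) = 3.074×10^-5 K/W
  R_perlite = (1/1.00 − 1/1.39)/(4πk) = 0.2806/(4π·0.0503) = 0.4439 K/W
  R_vermiculite board = (1/1.39 − 1/1.71)/(4πk) = 0.1346/(4π·0.0736) = 0.1456 K/W
ΣR = 1.653×10^-4 + 3.074×10^-5 + 0.4439 + 0.1456 = 0.5897 K/W
Q = ΔT/ΣR = (337 °C − 23.2 °C)/0.5897 = 532.1 W
From the inner boundary to the perlite/vermiculite board interface, ΣR_partial = 0.4441 K/W.
T_interface = T_in − Q·ΣR_partial = 337 °C − (532.1)(0.4441) = 101 °C

T = 101 °C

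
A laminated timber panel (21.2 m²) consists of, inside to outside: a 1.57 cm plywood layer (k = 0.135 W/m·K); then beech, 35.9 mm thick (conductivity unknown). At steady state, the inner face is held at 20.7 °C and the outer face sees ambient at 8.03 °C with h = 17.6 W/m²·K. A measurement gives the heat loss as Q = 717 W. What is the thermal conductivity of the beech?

ΣR = ΔT/Q = |20.7 − 8.03|/717 = 0.01767 K/W
Known resistances:
  R_plywood = L/(kA) = 0.0157/(0.135·21.2) = 0.005486 K/W
  R_conv,out = 1/(hA) = 1/(17.6·21.2) = 0.002680 K/W
R_beech = ΣR − ΣR_known = 0.01767 − 0.008166 = 0.009504 K/W
L/(kA) = 0.009504 ⇒ k = 0.0359/(0.009504·21.2) = 0.178 W/m·K

k = 0.178 W/m·K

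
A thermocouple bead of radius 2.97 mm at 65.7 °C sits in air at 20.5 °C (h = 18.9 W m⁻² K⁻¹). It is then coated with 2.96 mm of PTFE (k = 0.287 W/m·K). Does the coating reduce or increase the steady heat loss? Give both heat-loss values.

Critical radius for a sphere: r_cr = 2k/h = 0.0304 m = 3.04 cm.
Outer radius after coating: r₂ = 0.00297 + 0.00296 = 0.00593 m.
Since r₁ < r_cr and r₂ ≤ r_cr, the coating moves toward the maximum at r_cr — heat loss rises.
Bare: R = 1/(4πr₁²h) = 477.3 K/W; Q = 45.2/477.3 = 0.0947 W.
Coated: R = R_cond + R_conv = 166.3 K/W; Q = 45.2/166.3 = 0.272 W.

increases: 0.0947 → 0.272 W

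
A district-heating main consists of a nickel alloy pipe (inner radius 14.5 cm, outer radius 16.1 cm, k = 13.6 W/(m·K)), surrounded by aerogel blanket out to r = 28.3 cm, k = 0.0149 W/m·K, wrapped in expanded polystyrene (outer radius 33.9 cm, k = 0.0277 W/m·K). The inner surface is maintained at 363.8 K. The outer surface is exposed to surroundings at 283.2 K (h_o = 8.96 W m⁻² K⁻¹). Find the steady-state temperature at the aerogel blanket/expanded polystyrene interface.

Series thermal resistances, inner to outer:
  R'_nickel alloy = ln(0.161/0.145)/(2πk) = 0.1047/(2π·13.6) = 0.001225 m·K/W
  R'_aerogel blanket = ln(0.283/0.161)/(2πk) = 0.5640/(2π·0.0149) = 6.025 m·K/W
  R'_expanded polystyrene = ln(0.339/0.283)/(2πk) = 0.1806/(2π·0.0277) = 1.037 m·K/W
  R'_conv,out = 1/(2πr h) = 1/(2π·0.339·8.96) = 0.05240 m·K/W
ΣR = 0.001225 + 6.025 + 1.037 + 0.05240 = 7.116 m·K/W
Q' = ΔT/ΣR = (363.8 K − 283.2 K)/7.116 = 11.33 W/m
From the inner boundary to the aerogel blanket/expanded polystyrene interface, ΣR_partial = 6.026 m·K/W.
T_interface = T_in − Q'·ΣR_partial = 363.8 K − (11.33)(6.026) = 295.5 K

T = 295.5 K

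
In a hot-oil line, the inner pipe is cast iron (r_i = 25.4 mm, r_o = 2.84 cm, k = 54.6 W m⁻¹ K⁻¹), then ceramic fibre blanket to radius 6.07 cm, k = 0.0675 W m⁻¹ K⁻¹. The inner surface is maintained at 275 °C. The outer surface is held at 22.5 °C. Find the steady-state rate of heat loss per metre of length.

Treat each layer as a resistance in series:
  R'_cast iron = ln(0.0284/0.0254)/(2πk) = 0.1116/(2π·54.6) = 3.254×10^-4 m·K/W
  R'_ceramic fibre blanket = ln(0.0607/0.0284)/(2πk) = 0.7596/(2π·0.0675) = 1.791 m·K/W
ΣR = 3.254×10^-4 + 1.791 = 1.791 m·K/W
Q' = ΔT/ΣR = (275 °C − 22.5 °C)/1.791 = 141 W/m

Q' = 141 W/m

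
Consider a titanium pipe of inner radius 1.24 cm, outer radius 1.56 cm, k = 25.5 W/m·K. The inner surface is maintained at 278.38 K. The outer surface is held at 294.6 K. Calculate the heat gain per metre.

Q' = 2πk·ΔT/ln(r₂/r₁) = 2π × 25.5 × 16.22 / ln(0.0156/0.0124) = 11300 W/m

Q' = 11.3 kW/m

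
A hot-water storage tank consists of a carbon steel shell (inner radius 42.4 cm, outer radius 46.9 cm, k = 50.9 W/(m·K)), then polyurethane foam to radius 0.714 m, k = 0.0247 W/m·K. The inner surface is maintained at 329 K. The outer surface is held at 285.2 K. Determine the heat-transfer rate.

Q = 18.6 W

Treat each layer as a resistance in series:
  R_carbon steel = (1/0.424 − 1/0.469)/(4πk) = 0.2263/(4π·50.9) = 3.538×10^-4 K/W
  R_polyurethane foam = (1/0.469 − 1/0.714)/(4πk) = 0.7316/(4π·0.0247) = 2.357 K/W
ΣR = 3.538×10^-4 + 2.357 = 2.357 K/W
Q = ΔT/ΣR = (329 K − 285.2 K)/2.357 = 18.6 W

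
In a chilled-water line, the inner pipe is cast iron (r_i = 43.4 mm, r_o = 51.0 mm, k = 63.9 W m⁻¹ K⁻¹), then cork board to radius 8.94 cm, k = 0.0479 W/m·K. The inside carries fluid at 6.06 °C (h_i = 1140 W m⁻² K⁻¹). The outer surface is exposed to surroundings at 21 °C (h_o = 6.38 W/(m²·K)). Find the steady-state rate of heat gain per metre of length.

Resistance network (inner→outer):
  R'_conv,in = 1/(2πr h) = 1/(2π·0.0434·1140) = 0.003217 m·K/W
  R'_cast iron = ln(0.0510/0.0434)/(2πk) = 0.1614/(2π·63.9) = 4.019×10^-4 m·K/W
  R'_cork board = ln(0.0894/0.0510)/(2πk) = 0.5613/(2π·0.0479) = 1.865 m·K/W
  R'_conv,out = 1/(2πr h) = 1/(2π·0.0894·6.38) = 0.2790 m·K/W
ΣR = 0.003217 + 4.019×10^-4 + 1.865 + 0.2790 = 2.148 m·K/W
Q' = ΔT/ΣR = (6.06 °C − 21 °C)/2.148 = -6.96 W/m
(Negative Q' ⇒ heat flows inward; heat gain = 6.96 W/m.)

Q' = 6.96 W/m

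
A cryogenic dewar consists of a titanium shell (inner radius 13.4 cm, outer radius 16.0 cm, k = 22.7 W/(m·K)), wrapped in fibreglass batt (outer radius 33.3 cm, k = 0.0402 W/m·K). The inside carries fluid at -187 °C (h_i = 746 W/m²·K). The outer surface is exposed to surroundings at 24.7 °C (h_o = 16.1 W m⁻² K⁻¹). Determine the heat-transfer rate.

Treat each layer as a resistance in series:
  R_conv,in = 1/(4πr²h) = 1/(4π·0.134²·746) = 0.005941 K/W
  R_titanium = (1/0.134 − 1/0.160)/(4πk) = 1.213/(4π·22.7) = 0.004251 K/W
  R_fibreglass batt = (1/0.160 − 1/0.333)/(4πk) = 3.247/(4π·0.0402) = 6.428 K/W
  R_conv,out = 1/(4πr²h) = 1/(4π·0.333²·16.1) = 0.04457 K/W
ΣR = 0.005941 + 0.004251 + 6.428 + 0.04457 = 6.483 K/W
Q = ΔT/ΣR = (-187 °C − 24.7 °C)/6.483 = -32.7 W
(Negative Q ⇒ heat flows inward; heat gain = 32.7 W.)

Q = 32.7 W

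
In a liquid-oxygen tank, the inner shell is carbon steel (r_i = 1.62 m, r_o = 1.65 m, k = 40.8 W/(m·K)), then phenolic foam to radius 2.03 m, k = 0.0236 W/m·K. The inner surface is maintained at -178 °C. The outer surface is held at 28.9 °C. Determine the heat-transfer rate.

Treat each layer as a resistance in series:
  R_carbon steel = (1/1.62 − 1/1.65)/(4πk) = 0.01122/(4π·40.8) = 2.189×10^-5 K/W
  R_phenolic foam = (1/1.65 − 1/2.03)/(4πk) = 0.1134/(4π·0.0236) = 0.3825 K/W
ΣR = 2.189×10^-5 + 0.3825 = 0.3825 K/W
Q = ΔT/ΣR = (-178 °C − 28.9 °C)/0.3825 = -541 W
(Negative Q ⇒ heat flows inward; heat gain = 541 W.)

Q = 541 W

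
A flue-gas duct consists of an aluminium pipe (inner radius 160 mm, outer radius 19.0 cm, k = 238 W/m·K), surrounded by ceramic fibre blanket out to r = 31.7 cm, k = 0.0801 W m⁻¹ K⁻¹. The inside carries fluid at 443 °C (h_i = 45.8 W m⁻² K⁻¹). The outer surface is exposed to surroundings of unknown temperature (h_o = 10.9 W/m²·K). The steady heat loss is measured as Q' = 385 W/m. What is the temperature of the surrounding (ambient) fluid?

Series resistances:
  R'_conv,in = 1/(2πr h) = 1/(2π·0.160·45.8) = 0.02172 m·K/W
  R'_aluminium = ln(0.190/0.160)/(2πk) = 0.1719/(2π·238) = 1.149×10^-4 m·K/W
  R'_ceramic fibre blanket = ln(0.317/0.190)/(2πk) = 0.5119/(2π·0.0801) = 1.017 m·K/W
  R'_conv,out = 1/(2πr h) = 1/(2π·0.317·10.9) = 0.04606 m·K/W
ΣR = 1.085 m·K/W
ΔT = Q'·ΣR = 385 × 1.085 = 417.7 K
Heat flows outward, so T_out = T_in − ΔT = 443 − 417.7 = 25.3 °C

T_out = 25.3 °C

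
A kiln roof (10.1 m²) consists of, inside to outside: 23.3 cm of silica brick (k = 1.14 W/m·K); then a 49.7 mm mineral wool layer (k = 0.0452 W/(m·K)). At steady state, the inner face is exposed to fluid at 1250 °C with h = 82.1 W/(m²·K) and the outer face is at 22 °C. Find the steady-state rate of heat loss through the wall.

Series thermal resistances, inner to outer:
  R_conv,in = 1/(hA) = 1/(82.1·10.1) = 0.001206 K/W
  R_silica brick = L/(kA) = 0.233/(1.14·10.1) = 0.02024 K/W
  R_mineral wool = L/(kA) = 0.0497/(0.0452·10.1) = 0.1089 K/W
ΣR = 0.001206 + 0.02024 + 0.1089 = 0.1303 K/W
Q = ΔT/ΣR = (1250 °C − 22 °C)/0.1303 = 9420 W

Q = 9.42 kW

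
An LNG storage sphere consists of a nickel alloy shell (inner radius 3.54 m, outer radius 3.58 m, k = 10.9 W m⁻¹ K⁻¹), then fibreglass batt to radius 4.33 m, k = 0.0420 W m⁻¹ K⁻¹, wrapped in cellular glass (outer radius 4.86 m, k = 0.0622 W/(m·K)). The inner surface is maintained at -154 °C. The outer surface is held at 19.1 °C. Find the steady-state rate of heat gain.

Resistance network (inner→outer):
  R_nickel alloy = (1/3.54 − 1/3.58)/(4πk) = 0.003156/(4π·10.9) = 2.304×10^-5 K/W
  R_fibreglass batt = (1/3.58 − 1/4.33)/(4πk) = 0.04838/(4π·0.0420) = 0.09167 K/W
  R_cellular glass = (1/4.33 − 1/4.86)/(4πk) = 0.02519/(4π·0.0622) = 0.03222 K/W
ΣR = 2.304×10^-5 + 0.09167 + 0.03222 = 0.1239 K/W
Q = ΔT/ΣR = (-154 °C − 19.1 °C)/0.1239 = -1400 W
(Negative Q ⇒ heat flows inward; heat gain = 1400 W.)

Q = 1400 W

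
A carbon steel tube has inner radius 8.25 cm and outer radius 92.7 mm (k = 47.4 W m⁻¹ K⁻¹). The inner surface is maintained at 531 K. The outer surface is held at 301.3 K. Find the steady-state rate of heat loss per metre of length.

Q' = 2πk·ΔT/ln(r₂/r₁) = 2π × 47.4 × 229.7 / ln(0.0927/0.0825) = 5.87×10^5 W/m

Q' = 5.87×10^5 W/m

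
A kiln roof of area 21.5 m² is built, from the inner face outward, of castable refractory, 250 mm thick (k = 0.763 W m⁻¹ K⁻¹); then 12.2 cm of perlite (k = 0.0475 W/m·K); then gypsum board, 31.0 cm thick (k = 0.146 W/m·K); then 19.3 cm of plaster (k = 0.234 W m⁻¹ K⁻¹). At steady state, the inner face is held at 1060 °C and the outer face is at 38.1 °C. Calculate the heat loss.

Q = 3760 W

Treat each layer as a resistance in series:
  R_castable refractory = L/(kA) = 0.250/(0.763·21.5) = 0.01524 K/W
  R_perlite = L/(kA) = 0.122/(0.0475·21.5) = 0.1195 K/W
  R_gypsum board = L/(kA) = 0.310/(0.146·21.5) = 0.09876 K/W
  R_plaster = L/(kA) = 0.193/(0.234·21.5) = 0.03836 K/W
ΣR = 0.01524 + 0.1195 + 0.09876 + 0.03836 = 0.2719 K/W
Q = ΔT/ΣR = (1060 °C − 38.1 °C)/0.2719 = 3760 W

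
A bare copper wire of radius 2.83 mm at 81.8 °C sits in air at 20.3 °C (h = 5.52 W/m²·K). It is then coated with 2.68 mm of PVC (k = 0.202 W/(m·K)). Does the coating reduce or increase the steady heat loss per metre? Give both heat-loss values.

Critical radius for a cylinder: r_cr = k/h = 0.0366 m = 3.66 cm.
Outer radius after coating: r₂ = 0.00283 + 0.00268 = 0.00551 m.
Since r₁ < r_cr and r₂ ≤ r_cr, the coating moves toward the maximum at r_cr — heat loss rises.
Bare: R = 1/(2πr₁h) = 10.19 m·K/W; Q = 61.5/10.19 = 6.04 W/m.
Coated: R = R_cond + R_conv = 5.758 m·K/W; Q = 61.5/5.758 = 10.7 W/m.

increases: 6.04 → 10.7 W/m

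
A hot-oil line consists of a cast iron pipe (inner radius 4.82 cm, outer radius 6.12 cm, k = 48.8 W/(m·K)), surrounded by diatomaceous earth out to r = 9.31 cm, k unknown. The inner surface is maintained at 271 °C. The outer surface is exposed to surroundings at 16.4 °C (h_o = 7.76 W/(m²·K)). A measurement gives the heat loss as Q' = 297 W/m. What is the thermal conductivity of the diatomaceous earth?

k = 0.105 W/m·K

ΣR = ΔT/Q' = |271 − 16.4|/297 = 0.8572 m·K/W
Known resistances:
  R'_cast iron = ln(0.0612/0.0482)/(2πk) = 0.2388/(2π·48.8) = 7.788×10^-4 m·K/W
  R'_conv,out = 1/(2πr h) = 1/(2π·0.0931·7.76) = 0.2203 m·K/W
R_diatomaceous earth = ΣR − ΣR_known = 0.8572 − 0.2211 = 0.6361 m·K/W
ln(r₂/r₁)/(2πk) = 0.6361 ⇒ k = 0.4195/(2π·0.6361) = 0.105 W/m·K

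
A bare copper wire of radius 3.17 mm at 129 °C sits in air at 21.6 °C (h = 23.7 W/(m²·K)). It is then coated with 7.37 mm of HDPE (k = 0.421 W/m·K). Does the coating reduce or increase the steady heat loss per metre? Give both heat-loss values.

increases: 50.7 → 98.4 W/m

Critical radius for a cylinder: r_cr = k/h = 0.0178 m = 1.78 cm.
Outer radius after coating: r₂ = 0.00317 + 0.00737 = 0.01054 m.
Since r₁ < r_cr and r₂ ≤ r_cr, the coating moves toward the maximum at r_cr — heat loss rises.
Bare: R = 1/(2πr₁h) = 2.118 m·K/W; Q = 107.4/2.118 = 50.7 W/m.
Coated: R = R_cond + R_conv = 1.091 m·K/W; Q = 107.4/1.091 = 98.4 W/m.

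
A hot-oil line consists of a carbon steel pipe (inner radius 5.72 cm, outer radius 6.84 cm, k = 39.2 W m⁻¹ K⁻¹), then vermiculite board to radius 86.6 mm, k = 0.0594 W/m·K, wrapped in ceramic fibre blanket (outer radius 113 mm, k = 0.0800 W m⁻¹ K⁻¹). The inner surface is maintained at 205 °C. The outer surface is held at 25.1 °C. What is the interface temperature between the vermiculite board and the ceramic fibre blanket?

T = 107 °C

Resistance network (inner→outer):
  R'_carbon steel = ln(0.0684/0.0572)/(2πk) = 0.1788/(2π·39.2) = 7.260×10^-4 m·K/W
  R'_vermiculite board = ln(0.0866/0.0684)/(2πk) = 0.2359/(2π·0.0594) = 0.6321 m·K/W
  R'_ceramic fibre blanket = ln(0.113/0.0866)/(2πk) = 0.2661/(2π·0.0800) = 0.5294 m·K/W
ΣR = 7.260×10^-4 + 0.6321 + 0.5294 = 1.162 m·K/W
Q' = ΔT/ΣR = (205 °C − 25.1 °C)/1.162 = 154.8 W/m
From the inner boundary to the vermiculite board/ceramic fibre blanket interface, ΣR_partial = 0.6328 m·K/W.
T_interface = T_in − Q'·ΣR_partial = 205 °C − (154.8)(0.6328) = 107 °C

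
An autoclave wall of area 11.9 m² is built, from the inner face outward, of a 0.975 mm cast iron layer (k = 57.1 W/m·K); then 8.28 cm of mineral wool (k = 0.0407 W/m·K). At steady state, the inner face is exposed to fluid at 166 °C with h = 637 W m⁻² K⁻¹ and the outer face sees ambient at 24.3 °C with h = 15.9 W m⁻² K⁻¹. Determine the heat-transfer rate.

Series thermal resistances, inner to outer:
  R_conv,in = 1/(hA) = 1/(637·11.9) = 1.319×10^-4 K/W
  R_cast iron = L/(kA) = 9.75×10^-4/(57.1·11.9) = 1.435×10^-6 K/W
  R_mineral wool = L/(kA) = 0.0828/(0.0407·11.9) = 0.1710 K/W
  R_conv,out = 1/(hA) = 1/(15.9·11.9) = 0.005285 K/W
ΣR = 1.319×10^-4 + 1.435×10^-6 + 0.1710 + 0.005285 = 0.1764 K/W
Q = ΔT/ΣR = (166 °C − 24.3 °C)/0.1764 = 803 W

Q = 803 W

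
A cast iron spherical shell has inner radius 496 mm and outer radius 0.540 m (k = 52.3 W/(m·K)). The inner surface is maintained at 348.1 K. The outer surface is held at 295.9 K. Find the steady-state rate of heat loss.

Q = 209 kW

Q = 4πk·ΔT/(1/r₁ − 1/r₂) = 4π × 52.3 × 52.2 / (1/0.496 − 1/0.540) = 2.09×10^5 W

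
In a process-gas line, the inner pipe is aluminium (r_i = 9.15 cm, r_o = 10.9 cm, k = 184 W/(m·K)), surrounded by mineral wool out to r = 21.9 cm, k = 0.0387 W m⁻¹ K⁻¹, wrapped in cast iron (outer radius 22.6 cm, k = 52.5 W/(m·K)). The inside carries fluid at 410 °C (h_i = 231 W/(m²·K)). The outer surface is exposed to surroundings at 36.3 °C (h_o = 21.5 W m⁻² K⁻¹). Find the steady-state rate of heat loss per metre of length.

Treat each layer as a resistance in series:
  R'_conv,in = 1/(2πr h) = 1/(2π·0.0915·231) = 0.007530 m·K/W
  R'_aluminium = ln(0.109/0.0915)/(2πk) = 0.1750/(2π·184) = 1.514×10^-4 m·K/W
  R'_mineral wool = ln(0.219/0.109)/(2πk) = 0.6977/(2π·0.0387) = 2.869 m·K/W
  R'_cast iron = ln(0.226/0.219)/(2πk) = 0.03146/(2π·52.5) = 9.538×10^-5 m·K/W
  R'_conv,out = 1/(2πr h) = 1/(2π·0.226·21.5) = 0.03275 m·K/W
ΣR = 0.007530 + 1.514×10^-4 + 2.869 + 9.538×10^-5 + 0.03275 = 2.910 m·K/W
Q' = ΔT/ΣR = (410 °C − 36.3 °C)/2.910 = 128 W/m

Q' = 128 W/m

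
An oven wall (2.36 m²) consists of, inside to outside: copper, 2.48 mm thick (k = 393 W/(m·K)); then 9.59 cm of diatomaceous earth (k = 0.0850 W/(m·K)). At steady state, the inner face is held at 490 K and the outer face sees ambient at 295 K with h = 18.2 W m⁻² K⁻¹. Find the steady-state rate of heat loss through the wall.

Treat each layer as a resistance in series:
  R_copper = L/(kA) = 0.00248/(393·2.36) = 2.674×10^-6 K/W
  R_diatomaceous earth = L/(kA) = 0.0959/(0.0850·2.36) = 0.4781 K/W
  R_conv,out = 1/(hA) = 1/(18.2·2.36) = 0.02328 K/W
ΣR = 2.674×10^-6 + 0.4781 + 0.02328 = 0.5014 K/W
Q = ΔT/ΣR = (490 K − 295 K)/0.5014 = 389 W

Q = 389 W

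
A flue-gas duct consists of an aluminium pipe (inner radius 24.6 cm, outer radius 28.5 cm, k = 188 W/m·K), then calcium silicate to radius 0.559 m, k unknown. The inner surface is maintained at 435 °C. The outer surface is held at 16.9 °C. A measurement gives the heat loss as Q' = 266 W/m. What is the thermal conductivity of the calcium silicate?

k = 0.0682 W/m·K

ΣR = ΔT/Q' = |435 − 16.9|/266 = 1.572 m·K/W
Known resistances:
  R'_aluminium = ln(0.285/0.246)/(2πk) = 0.1472/(2π·188) = 1.246×10^-4 m·K/W
R_calcium silicate = ΣR − ΣR_known = 1.572 − 1.246×10^-4 = 1.572 m·K/W
ln(r₂/r₁)/(2πk) = 1.572 ⇒ k = 0.6737/(2π·1.572) = 0.0682 W/m·K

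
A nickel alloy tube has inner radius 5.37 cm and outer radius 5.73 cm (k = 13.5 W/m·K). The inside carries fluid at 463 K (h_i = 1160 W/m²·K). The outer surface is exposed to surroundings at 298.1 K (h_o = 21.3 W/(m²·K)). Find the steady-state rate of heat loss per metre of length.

Q' = 1230 W/m

Treat each layer as a resistance in series:
  R'_conv,in = 1/(2πr h) = 1/(2π·0.0537·1160) = 0.002555 m·K/W
  R'_nickel alloy = ln(0.0573/0.0537)/(2πk) = 0.06489/(2π·13.5) = 7.650×10^-4 m·K/W
  R'_conv,out = 1/(2πr h) = 1/(2π·0.0573·21.3) = 0.1304 m·K/W
ΣR = 0.002555 + 7.650×10^-4 + 0.1304 = 0.1337 m·K/W
Q' = ΔT/ΣR = (463 K − 298.1 K)/0.1337 = 1230 W/m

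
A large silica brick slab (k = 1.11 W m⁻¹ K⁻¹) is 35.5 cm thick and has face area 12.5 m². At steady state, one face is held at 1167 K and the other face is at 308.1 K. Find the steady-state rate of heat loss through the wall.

Q = 33600 W

Q = kA·ΔT/L = 1.11 × 12.5 × |1167 K − 308.1 K| / 0.355 = 33600 W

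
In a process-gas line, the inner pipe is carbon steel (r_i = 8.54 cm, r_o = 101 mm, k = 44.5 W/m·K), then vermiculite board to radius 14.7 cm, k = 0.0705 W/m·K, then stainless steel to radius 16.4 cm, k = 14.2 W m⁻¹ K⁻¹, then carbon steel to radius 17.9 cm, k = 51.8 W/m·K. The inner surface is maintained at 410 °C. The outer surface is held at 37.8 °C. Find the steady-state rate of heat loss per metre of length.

Q' = 438 W/m

Treat each layer as a resistance in series:
  R'_carbon steel = ln(0.101/0.0854)/(2πk) = 0.1678/(2π·44.5) = 6.000×10^-4 m·K/W
  R'_vermiculite board = ln(0.147/0.101)/(2πk) = 0.3753/(2π·0.0705) = 0.8473 m·K/W
  R'_stainless steel = ln(0.164/0.147)/(2πk) = 0.1094/(2π·14.2) = 0.001227 m·K/W
  R'_carbon steel = ln(0.179/0.164)/(2πk) = 0.08752/(2π·51.8) = 2.689×10^-4 m·K/W
ΣR = 6.000×10^-4 + 0.8473 + 0.001227 + 2.689×10^-4 = 0.8494 m·K/W
Q' = ΔT/ΣR = (410 °C − 37.8 °C)/0.8494 = 438 W/m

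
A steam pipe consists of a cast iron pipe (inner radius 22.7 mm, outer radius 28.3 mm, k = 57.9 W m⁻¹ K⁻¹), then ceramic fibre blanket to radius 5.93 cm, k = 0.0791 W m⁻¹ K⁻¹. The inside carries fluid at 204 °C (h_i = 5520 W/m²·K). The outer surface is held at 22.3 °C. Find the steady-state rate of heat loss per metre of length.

Resistance network (inner→outer):
  R'_conv,in = 1/(2πr h) = 1/(2π·0.0227·5520) = 0.001270 m·K/W
  R'_cast iron = ln(0.0283/0.0227)/(2πk) = 0.2205/(2π·57.9) = 6.061×10^-4 m·K/W
  R'_ceramic fibre blanket = ln(0.0593/0.0283)/(2πk) = 0.7397/(2π·0.0791) = 1.488 m·K/W
ΣR = 0.001270 + 6.061×10^-4 + 1.488 = 1.490 m·K/W
Q' = ΔT/ΣR = (204 °C − 22.3 °C)/1.490 = 122 W/m

Q' = 122 W/m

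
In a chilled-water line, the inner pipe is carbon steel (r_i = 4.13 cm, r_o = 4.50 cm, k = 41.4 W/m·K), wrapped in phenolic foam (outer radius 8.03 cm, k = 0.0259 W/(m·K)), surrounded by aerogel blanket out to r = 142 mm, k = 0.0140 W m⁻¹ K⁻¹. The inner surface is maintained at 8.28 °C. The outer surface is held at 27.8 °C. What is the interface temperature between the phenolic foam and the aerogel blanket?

Series thermal resistances, inner to outer:
  R'_carbon steel = ln(0.0450/0.0413)/(2πk) = 0.08580/(2π·41.4) = 3.298×10^-4 m·K/W
  R'_phenolic foam = ln(0.0803/0.0450)/(2πk) = 0.5791/(2π·0.0259) = 3.559 m·K/W
  R'_aerogel blanket = ln(0.142/0.0803)/(2πk) = 0.5701/(2π·0.0140) = 6.481 m·K/W
ΣR = 3.298×10^-4 + 3.559 + 6.481 = 10.04 m·K/W
Q' = ΔT/ΣR = (8.28 °C − 27.8 °C)/10.04 = -1.944 W/m
From the inner boundary to the phenolic foam/aerogel blanket interface, ΣR_partial = 3.559 m·K/W.
T_interface = T_in − Q'·ΣR_partial = 8.28 °C − (-1.944)(3.559) = 15.2 °C

T = 15.2 °C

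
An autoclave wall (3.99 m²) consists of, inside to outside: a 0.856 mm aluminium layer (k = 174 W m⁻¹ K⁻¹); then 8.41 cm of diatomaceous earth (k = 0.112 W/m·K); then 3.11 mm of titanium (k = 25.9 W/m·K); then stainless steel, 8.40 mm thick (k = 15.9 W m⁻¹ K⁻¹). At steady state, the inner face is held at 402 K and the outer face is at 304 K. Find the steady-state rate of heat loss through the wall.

Resistance network (inner→outer):
  R_aluminium = L/(kA) = 8.56×10^-4/(174·3.99) = 1.233×10^-6 K/W
  R_diatomaceous earth = L/(kA) = 0.0841/(0.112·3.99) = 0.1882 K/W
  R_titanium = L/(kA) = 0.00311/(25.9·3.99) = 3.009×10^-5 K/W
  R_stainless steel = L/(kA) = 0.00840/(15.9·3.99) = 1.324×10^-4 K/W
ΣR = 1.233×10^-6 + 0.1882 + 3.009×10^-5 + 1.324×10^-4 = 0.1884 K/W
Q = ΔT/ΣR = (402 K − 304 K)/0.1884 = 520 W

Q = 520 W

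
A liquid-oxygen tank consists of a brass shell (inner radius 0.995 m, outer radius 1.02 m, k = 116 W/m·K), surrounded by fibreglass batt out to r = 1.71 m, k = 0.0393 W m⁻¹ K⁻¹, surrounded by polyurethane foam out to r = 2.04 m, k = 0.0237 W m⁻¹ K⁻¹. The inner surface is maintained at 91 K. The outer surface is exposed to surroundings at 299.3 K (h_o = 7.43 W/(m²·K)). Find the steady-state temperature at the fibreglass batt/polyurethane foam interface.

Resistance network (inner→outer):
  R_brass = (1/0.995 − 1/1.02)/(4πk) = 0.02463/(4π·116) = 1.690×10^-5 K/W
  R_fibreglass batt = (1/1.02 − 1/1.71)/(4πk) = 0.3956/(4π·0.0393) = 0.8010 K/W
  R_polyurethane foam = (1/1.71 − 1/2.04)/(4πk) = 0.09460/(4π·0.0237) = 0.3176 K/W
  R_conv,out = 1/(4πr²h) = 1/(4π·2.04²·7.43) = 0.002574 K/W
ΣR = 1.690×10^-5 + 0.8010 + 0.3176 + 0.002574 = 1.121 K/W
Q = ΔT/ΣR = (91 K − 299.3 K)/1.121 = -185.8 W
From the inner boundary to the fibreglass batt/polyurethane foam interface, ΣR_partial = 0.8010 K/W.
T_interface = T_in − Q·ΣR_partial = 91 K − (-185.8)(0.8010) = 239.8 K

T = 239.8 K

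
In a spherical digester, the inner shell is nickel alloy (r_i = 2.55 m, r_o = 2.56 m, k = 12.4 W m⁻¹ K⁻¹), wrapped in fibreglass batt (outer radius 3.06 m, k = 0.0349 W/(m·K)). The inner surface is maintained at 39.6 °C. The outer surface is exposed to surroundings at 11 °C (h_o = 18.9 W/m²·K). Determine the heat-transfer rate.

Q = 196 W

Series thermal resistances, inner to outer:
  R_nickel alloy = (1/2.55 − 1/2.56)/(4πk) = 0.001532/(4π·12.4) = 9.831×10^-6 K/W
  R_fibreglass batt = (1/2.56 − 1/3.06)/(4πk) = 0.06383/(4π·0.0349) = 0.1455 K/W
  R_conv,out = 1/(4πr²h) = 1/(4π·3.06²·18.9) = 4.497×10^-4 K/W
ΣR = 9.831×10^-6 + 0.1455 + 4.497×10^-4 = 0.1460 K/W
Q = ΔT/ΣR = (39.6 °C − 11 °C)/0.1460 = 196 W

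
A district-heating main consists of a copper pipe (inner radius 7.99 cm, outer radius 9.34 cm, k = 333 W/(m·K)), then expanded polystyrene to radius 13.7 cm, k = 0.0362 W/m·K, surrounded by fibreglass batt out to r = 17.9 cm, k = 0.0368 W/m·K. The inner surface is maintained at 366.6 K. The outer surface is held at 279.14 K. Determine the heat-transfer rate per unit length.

Q' = 30.8 W/m

Series thermal resistances, inner to outer:
  R'_copper = ln(0.0934/0.0799)/(2πk) = 0.1561/(2π·333) = 7.461×10^-5 m·K/W
  R'_expanded polystyrene = ln(0.137/0.0934)/(2πk) = 0.3831/(2π·0.0362) = 1.684 m·K/W
  R'_fibreglass batt = ln(0.179/0.137)/(2πk) = 0.2674/(2π·0.0368) = 1.156 m·K/W
ΣR = 7.461×10^-5 + 1.684 + 1.156 = 2.840 m·K/W
Q' = ΔT/ΣR = (366.6 K − 279.14 K)/2.840 = 30.8 W/m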